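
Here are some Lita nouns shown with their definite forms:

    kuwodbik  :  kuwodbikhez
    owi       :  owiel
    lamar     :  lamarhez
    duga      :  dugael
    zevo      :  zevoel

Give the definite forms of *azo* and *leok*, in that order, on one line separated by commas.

The suffix is conditioned by the final sound: -hez when the stem ends in a consonant (*kuwodbik*, *lamar*); -el when the stem ends in a vowel (*owi*, *duga*, *zevo*).
*azo*: final sound = /o/, a vowel → -el → *azoel*.
*leok* — final sound /k/ (a consonant) → -hez → *leokhez*.

azoel, leokhez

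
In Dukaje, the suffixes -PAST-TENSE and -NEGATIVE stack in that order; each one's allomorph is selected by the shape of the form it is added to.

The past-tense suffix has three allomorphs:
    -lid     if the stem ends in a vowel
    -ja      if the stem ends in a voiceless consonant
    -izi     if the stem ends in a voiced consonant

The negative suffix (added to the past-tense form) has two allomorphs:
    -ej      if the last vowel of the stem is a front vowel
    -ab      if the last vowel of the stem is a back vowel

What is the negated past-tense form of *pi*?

pilidej

*pi*: final sound = /i/, a vowel → -lid → *pilid*.
The past-tense form *pilid*: last vowel = /i/, a front vowel → -ej → *pilidej*.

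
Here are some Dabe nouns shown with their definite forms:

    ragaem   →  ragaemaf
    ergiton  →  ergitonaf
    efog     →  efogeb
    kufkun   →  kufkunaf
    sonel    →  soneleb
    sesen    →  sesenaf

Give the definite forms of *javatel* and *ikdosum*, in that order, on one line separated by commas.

javateleb, ikdosumaf

The suffix is conditioned by the final consonant: -af when the stem ends in a nasal (*ragaem*, *ergiton*, *kufkun*, *sesen*); -eb when the stem ends in a non-nasal consonant (*efog*, *sonel*).
*javatel*: final consonant = /l/, non-nasal → -eb → *javateleb*.
*ikdosum*: final consonant = /m/, a nasal → -af → *ikdosumaf*.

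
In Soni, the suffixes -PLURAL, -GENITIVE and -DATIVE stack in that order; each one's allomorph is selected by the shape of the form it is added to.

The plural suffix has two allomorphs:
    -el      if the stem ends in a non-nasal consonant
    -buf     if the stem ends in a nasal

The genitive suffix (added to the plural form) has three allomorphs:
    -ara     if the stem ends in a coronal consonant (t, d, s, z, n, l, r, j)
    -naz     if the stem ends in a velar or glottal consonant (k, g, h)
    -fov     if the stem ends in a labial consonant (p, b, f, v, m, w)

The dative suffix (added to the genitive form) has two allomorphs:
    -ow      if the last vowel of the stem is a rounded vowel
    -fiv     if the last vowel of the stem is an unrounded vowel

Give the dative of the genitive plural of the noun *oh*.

*oh* — final consonant /h/ (non-nasal) → -el → *ohel*.
The plural form *ohel* — final consonant /l/ (coronal) → -ara → *ohelara*.
The last vowel of the genitive form *ohelara* is /a/, which is an unrounded vowel, so the dative suffix is -fiv, giving *ohelarafiv*.

ohelarafiv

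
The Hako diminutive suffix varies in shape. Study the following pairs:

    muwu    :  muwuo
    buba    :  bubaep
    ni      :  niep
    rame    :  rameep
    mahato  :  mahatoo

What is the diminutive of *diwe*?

Looking at the last vowel of each stem: -o when the last vowel of the stem is a rounded vowel (*muwu*, *mahato*); -ep when the last vowel of the stem is an unrounded vowel (*buba*, *ni*, *rame*).
Since the last vowel of *diwe* is /e/ (an unrounded vowel), it takes -ep, giving *diweep*.

diweep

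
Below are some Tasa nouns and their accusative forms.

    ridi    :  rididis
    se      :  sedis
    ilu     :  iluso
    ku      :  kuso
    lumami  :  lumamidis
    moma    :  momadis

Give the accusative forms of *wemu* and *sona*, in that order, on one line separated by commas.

wemuso, sonadis

Looking at the last vowel of each stem: -so when the last vowel of the stem is a rounded vowel (*ilu*, *ku*); -dis when the last vowel of the stem is an unrounded vowel (*ridi*, *se*, *lumami*, *moma*).
Since the last vowel of *wemu* is /u/ (a rounded vowel), it takes -so, giving *wemuso*.
*sona* — last vowel /a/ (an unrounded vowel) → -dis → *sonadis*.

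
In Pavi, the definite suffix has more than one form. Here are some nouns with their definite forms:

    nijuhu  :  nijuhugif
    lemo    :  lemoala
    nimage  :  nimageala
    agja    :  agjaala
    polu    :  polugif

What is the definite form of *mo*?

moala

The pattern is height harmony: -gif when the last vowel of the stem is a high vowel (*nijuhu*, *polu*); -ala when the last vowel of the stem is a non-high vowel (*lemo*, *nimage*, *agja*).
The last vowel of *mo* is /o/, which is a non-high vowel, so the suffix is -ala, giving *moala*.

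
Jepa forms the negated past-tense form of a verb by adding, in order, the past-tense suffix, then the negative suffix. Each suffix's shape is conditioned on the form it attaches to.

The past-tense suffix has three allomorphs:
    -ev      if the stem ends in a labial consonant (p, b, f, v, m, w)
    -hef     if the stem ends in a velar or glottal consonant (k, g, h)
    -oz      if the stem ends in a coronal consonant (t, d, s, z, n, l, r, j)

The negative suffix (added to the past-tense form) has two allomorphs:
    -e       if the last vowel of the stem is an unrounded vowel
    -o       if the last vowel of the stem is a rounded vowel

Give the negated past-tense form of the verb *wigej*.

wigejozo

*wigej* — final consonant /j/ (coronal) → -oz → *wigejoz*.
The past-tense form *wigejoz* — last vowel /o/ (a rounded vowel) → -o → *wigejozo*.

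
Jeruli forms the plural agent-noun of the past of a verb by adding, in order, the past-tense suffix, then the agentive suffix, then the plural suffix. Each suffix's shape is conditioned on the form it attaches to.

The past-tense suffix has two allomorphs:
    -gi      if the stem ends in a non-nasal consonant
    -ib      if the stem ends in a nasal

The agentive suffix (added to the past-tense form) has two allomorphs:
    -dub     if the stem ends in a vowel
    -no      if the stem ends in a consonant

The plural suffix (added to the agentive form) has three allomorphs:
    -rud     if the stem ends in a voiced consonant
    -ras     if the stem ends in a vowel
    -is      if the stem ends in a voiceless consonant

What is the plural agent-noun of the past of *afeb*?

afebgidubrud

*afeb*: final consonant = /b/, non-nasal → -gi → *afebgi*.
The final sound of the past-tense form *afebgi* is /i/, which is a vowel, so the agentive suffix is -dub, giving *afebgidub*.
The final sound of the agentive form *afebgidub* is /b/, which is a voiced consonant, so the plural suffix is -rud, giving *afebgidubrud*.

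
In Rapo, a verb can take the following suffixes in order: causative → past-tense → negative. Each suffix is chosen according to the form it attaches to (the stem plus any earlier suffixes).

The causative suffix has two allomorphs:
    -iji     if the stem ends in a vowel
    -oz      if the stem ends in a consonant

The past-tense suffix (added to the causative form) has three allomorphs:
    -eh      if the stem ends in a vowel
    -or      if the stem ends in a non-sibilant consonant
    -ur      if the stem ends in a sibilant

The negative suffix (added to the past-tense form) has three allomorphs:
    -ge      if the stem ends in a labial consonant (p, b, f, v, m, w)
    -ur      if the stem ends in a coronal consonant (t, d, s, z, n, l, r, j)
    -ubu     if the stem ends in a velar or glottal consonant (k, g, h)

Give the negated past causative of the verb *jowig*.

*jowig* — final sound /g/ (a consonant) → -oz → *jowigoz*.
Since the final sound of the causative form *jowigoz* is /z/ (a sibilant), it takes -ur, giving *jowigozur*.
Since the final consonant of the past-tense form *jowigozur* is /r/ (coronal), it takes -ur, giving *jowigozurur*.

jowigozurur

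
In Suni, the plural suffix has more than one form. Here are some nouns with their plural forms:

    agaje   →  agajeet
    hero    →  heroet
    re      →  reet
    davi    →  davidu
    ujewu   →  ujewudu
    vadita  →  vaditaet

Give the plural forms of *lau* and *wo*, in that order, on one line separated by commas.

Looking at the last vowel of each stem: -du when the last vowel of the stem is a high vowel (*davi*, *ujewu*); -et when the last vowel of the stem is a non-high vowel (*agaje*, *hero*, *re*, *vadita*).
Since the last vowel of *lau* is /u/ (a high vowel), it takes -du, giving *laudu*.
The last vowel of *wo* is /o/, which is a non-high vowel, so the suffix is -et, giving *woet*.

laudu, woet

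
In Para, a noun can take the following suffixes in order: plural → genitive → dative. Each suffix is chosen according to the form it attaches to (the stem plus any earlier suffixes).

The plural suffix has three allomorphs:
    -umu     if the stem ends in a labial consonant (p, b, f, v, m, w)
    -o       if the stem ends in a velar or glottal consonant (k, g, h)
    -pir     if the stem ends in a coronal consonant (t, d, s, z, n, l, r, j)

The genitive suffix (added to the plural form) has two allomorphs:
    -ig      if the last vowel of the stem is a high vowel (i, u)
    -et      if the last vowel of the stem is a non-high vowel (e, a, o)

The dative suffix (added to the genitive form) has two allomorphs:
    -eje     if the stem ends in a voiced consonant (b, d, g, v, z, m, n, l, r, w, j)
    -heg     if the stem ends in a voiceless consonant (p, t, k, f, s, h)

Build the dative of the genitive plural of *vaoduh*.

*vaoduh*: final consonant = /h/, velar/glottal → -o → *vaoduho*.
Since the last vowel of the plural form *vaoduho* is /o/ (a non-high vowel), it takes -et, giving *vaoduhoet*.
The genitive form *vaoduhoet* — final consonant /t/ (voiceless) → -heg → *vaoduhoetheg*.

vaoduhoetheg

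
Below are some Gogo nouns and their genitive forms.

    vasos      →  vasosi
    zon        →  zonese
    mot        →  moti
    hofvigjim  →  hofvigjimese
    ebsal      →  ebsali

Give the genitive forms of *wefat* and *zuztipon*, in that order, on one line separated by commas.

wefati, zuztiponese

The pattern is nasality of the final consonant: -ese when the stem ends in a nasal (*zon*, *hofvigjim*); -i when the stem ends in a non-nasal consonant (*vasos*, *mot*, *ebsal*).
The final consonant of *wefat* is /t/, which is non-nasal, so the suffix is -i, giving *wefati*.
*zuztipon*: final consonant = /n/, a nasal → -ese → *zuztiponese*.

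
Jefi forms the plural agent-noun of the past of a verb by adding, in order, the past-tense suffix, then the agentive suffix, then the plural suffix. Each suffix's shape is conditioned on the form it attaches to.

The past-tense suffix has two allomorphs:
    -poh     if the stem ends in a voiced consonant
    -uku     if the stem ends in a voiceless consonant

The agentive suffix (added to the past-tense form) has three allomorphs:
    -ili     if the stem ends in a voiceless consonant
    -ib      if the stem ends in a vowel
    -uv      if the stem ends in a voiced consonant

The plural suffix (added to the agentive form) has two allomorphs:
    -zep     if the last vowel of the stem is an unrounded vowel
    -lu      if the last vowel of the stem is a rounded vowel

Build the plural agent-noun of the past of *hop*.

*hop*: final consonant = /p/, voiceless → -uku → *hopuku*.
The past-tense form *hopuku*: final sound = /u/, a vowel → -ib → *hopukuib*.
The agentive form *hopukuib* — last vowel /i/ (an unrounded vowel) → -zep → *hopukuibzep*.

hopukuibzep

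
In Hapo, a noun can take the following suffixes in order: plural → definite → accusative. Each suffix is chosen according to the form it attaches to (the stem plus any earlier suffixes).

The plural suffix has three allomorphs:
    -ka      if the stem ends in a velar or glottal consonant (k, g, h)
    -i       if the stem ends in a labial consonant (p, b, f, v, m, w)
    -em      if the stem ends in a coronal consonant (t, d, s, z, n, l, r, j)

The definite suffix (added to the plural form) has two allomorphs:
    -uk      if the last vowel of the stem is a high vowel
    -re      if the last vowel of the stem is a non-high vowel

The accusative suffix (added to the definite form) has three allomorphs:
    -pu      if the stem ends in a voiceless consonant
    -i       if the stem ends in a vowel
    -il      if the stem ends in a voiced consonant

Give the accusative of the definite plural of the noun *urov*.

*urov* — final consonant /v/ (labial) → -i → *urovi*.
The plural form *urovi* — last vowel /i/ (a high vowel) → -uk → *uroviuk*.
The definite form *uroviuk* — final sound /k/ (a voiceless consonant) → -pu → *uroviukpu*.

uroviukpu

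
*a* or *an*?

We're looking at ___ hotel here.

a

The indefinite article is chosen by the initial *sound* of the following word, not its spelling.
*hotel* begins with the sound /h/ (h is pronounced) — a consonant sound.
So the article is *a*: We're looking at a hotel here.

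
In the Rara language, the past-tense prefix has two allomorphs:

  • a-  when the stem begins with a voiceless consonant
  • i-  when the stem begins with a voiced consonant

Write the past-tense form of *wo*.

*wo* — first consonant /w/ (voiced) → i- → *iwo*.

iwo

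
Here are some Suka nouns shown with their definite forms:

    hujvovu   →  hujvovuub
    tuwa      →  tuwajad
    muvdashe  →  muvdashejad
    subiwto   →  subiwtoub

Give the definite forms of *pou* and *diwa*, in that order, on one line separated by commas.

pouub, diwajad

The pattern is rounding harmony: -ub when the last vowel of the stem is a rounded vowel (*hujvovu*, *subiwto*); -jad when the last vowel of the stem is an unrounded vowel (*tuwa*, *muvdashe*).
The last vowel of *pou* is /u/, which is a rounded vowel, so the suffix is -ub, giving *pouub*.
*diwa*: last vowel = /a/, an unrounded vowel → -jad → *diwajad*.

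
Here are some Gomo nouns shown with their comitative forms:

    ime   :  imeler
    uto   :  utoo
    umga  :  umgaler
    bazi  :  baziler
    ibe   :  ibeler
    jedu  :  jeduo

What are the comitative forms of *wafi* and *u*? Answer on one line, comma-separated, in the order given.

Looking at the last vowel of each stem: -o when the last vowel of the stem is a rounded vowel (*uto*, *jedu*); -ler when the last vowel of the stem is an unrounded vowel (*ime*, *umga*, *bazi*, *ibe*).
The last vowel of *wafi* is /i/, which is an unrounded vowel, so the suffix is -ler, giving *wafiler*.
*u* — last vowel /u/ (a rounded vowel) → -o → *uo*.

wafiler, uo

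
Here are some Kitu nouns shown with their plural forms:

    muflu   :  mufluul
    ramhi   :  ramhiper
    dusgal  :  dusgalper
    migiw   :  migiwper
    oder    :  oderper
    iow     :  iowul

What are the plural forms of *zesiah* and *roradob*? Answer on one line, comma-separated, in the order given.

zesiahper, roradobul

Looking at the last vowel of each stem: -ul when the last vowel of the stem is a rounded vowel (*muflu*, *iow*); -per when the last vowel of the stem is an unrounded vowel (*ramhi*, *dusgal*, *migiw*, *oder*).
Since the last vowel of *zesiah* is /a/ (an unrounded vowel), it takes -per, giving *zesiahper*.
*roradob*: last vowel = /o/, a rounded vowel → -ul → *roradobul*.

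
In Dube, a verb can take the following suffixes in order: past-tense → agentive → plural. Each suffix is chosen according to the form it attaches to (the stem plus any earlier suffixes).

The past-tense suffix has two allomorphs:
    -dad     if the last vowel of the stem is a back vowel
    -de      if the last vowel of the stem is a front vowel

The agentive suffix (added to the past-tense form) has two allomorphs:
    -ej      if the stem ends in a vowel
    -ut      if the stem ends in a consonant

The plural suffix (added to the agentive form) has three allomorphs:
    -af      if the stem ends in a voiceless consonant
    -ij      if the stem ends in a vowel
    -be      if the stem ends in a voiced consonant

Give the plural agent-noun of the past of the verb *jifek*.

*jifek* — last vowel /e/ (a front vowel) → -de → *jifekde*.
The past-tense form *jifekde* — final sound /e/ (a vowel) → -ej → *jifekdeej*.
The agentive form *jifekdeej*: final sound = /j/, a voiced consonant → -be → *jifekdeejbe*.

jifekdeejbe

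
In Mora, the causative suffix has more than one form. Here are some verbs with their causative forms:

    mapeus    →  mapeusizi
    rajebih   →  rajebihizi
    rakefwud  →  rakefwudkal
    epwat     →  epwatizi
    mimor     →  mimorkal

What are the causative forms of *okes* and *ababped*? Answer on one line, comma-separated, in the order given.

okesizi, ababpedkal

The pattern is voicing of the final consonant: -izi when the stem ends in a voiceless consonant (*mapeus*, *rajebih*, *epwat*); -kal when the stem ends in a voiced consonant (*rakefwud*, *mimor*).
*okes* — final consonant /s/ (voiceless) → -izi → *okesizi*.
Since the final consonant of *ababped* is /d/ (voiced), it takes -kal, giving *ababpedkal*.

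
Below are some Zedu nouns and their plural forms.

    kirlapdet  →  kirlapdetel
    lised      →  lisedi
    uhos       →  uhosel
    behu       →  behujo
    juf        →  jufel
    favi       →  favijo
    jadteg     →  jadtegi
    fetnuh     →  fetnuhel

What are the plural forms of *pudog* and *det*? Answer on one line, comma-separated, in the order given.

Looking at the final sound of each stem: -el when the stem ends in a voiceless consonant (*kirlapdet*, *uhos*, *juf*, *fetnuh*); -i when the stem ends in a voiced consonant (*lised*, *jadteg*); -jo when the stem ends in a vowel (*behu*, *favi*).
Since the final sound of *pudog* is /g/ (a voiced consonant), it takes -i, giving *pudogi*.
*det*: final sound = /t/, a voiceless consonant → -el → *detel*.

pudogi, detel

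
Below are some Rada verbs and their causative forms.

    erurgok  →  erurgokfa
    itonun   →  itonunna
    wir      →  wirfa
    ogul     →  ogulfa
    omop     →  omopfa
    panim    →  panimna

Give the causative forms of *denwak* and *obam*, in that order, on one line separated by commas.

The alternation tracks the final consonant of the stem — -na when the stem ends in a nasal (*itonun*, *panim*); -fa when the stem ends in a non-nasal consonant (*erurgok*, *wir*, *ogul*, *omop*).
The final consonant of *denwak* is /k/, which is non-nasal, so the suffix is -fa, giving *denwakfa*.
Since the final consonant of *obam* is /m/ (a nasal), it takes -na, giving *obamna*.

denwakfa, obamna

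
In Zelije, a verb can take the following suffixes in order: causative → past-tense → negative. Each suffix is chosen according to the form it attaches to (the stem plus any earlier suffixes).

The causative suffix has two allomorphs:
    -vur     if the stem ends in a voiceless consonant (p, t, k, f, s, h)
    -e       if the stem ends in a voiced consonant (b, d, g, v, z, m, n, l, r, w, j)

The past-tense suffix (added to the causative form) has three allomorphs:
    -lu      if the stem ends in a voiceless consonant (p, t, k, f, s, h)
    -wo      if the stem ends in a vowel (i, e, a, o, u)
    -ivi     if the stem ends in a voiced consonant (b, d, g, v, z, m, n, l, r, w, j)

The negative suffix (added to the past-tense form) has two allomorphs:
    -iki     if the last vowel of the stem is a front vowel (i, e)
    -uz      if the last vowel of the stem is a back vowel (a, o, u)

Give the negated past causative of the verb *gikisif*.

*gikisif* — final consonant /f/ (voiceless) → -vur → *gikisifvur*.
The final sound of the causative form *gikisifvur* is /r/, which is a voiced consonant, so the past-tense suffix is -ivi, giving *gikisifvurivi*.
Since the last vowel of the past-tense form *gikisifvurivi* is /i/ (a front vowel), it takes -iki, giving *gikisifvuriviiki*.

gikisifvuriviiki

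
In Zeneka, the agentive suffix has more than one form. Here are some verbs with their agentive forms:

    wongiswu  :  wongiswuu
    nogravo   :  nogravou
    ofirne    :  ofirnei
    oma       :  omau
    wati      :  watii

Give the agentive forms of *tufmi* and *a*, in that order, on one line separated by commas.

The suffix is conditioned by the last vowel: -i when the last vowel of the stem is a front vowel (*ofirne*, *wati*); -u when the last vowel of the stem is a back vowel (*wongiswu*, *nogravo*, *oma*).
Since the last vowel of *tufmi* is /i/ (a front vowel), it takes -i, giving *tufmii*.
*a* — last vowel /a/ (a back vowel) → -u → *au*.

tufmii, au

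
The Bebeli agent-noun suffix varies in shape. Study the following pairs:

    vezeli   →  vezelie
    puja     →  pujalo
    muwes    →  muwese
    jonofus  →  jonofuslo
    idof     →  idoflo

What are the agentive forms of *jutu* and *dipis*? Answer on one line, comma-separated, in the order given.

jutulo, dipise

The suffix is conditioned by the last vowel: -e when the last vowel of the stem is a front vowel (*vezeli*, *muwes*); -lo when the last vowel of the stem is a back vowel (*puja*, *jonofus*, *idof*).
The last vowel of *jutu* is /u/, which is a back vowel, so the suffix is -lo, giving *jutulo*.
Since the last vowel of *dipis* is /i/ (a front vowel), it takes -e, giving *dipise*.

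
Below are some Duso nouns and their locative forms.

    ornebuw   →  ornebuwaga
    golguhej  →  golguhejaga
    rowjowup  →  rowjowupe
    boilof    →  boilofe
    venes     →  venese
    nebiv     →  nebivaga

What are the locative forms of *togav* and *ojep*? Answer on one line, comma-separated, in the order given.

togavaga, ojepe

Looking at the final consonant of each stem: -e when the stem ends in a voiceless consonant (*rowjowup*, *boilof*, *venes*); -aga when the stem ends in a voiced consonant (*ornebuw*, *golguhej*, *nebiv*).
*togav* — final consonant /v/ (voiced) → -aga → *togavaga*.
*ojep* — final consonant /p/ (voiceless) → -e → *ojepe*.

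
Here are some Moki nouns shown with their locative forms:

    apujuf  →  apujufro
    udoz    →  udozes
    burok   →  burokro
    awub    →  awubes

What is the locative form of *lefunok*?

lefunokro

The alternation tracks the final consonant of the stem — -ro when the stem ends in a voiceless consonant (*apujuf*, *burok*); -es when the stem ends in a voiced consonant (*udoz*, *awub*).
Since the final consonant of *lefunok* is /k/ (voiceless), it takes -ro, giving *lefunokro*.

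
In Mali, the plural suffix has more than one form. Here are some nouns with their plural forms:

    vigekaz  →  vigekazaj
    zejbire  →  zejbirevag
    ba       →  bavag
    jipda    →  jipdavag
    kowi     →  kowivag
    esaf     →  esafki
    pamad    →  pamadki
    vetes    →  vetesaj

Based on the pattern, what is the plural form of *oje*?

ojevag

The pattern is sibilance of the final sound: -aj when the stem ends in a sibilant (*vigekaz*, *vetes*); -ki when the stem ends in a non-sibilant consonant (*esaf*, *pamad*); -vag when the stem ends in a vowel (*zejbire*, *ba*, *jipda*, *kowi*).
*oje* — final sound /e/ (a vowel) → -vag → *ojevag*.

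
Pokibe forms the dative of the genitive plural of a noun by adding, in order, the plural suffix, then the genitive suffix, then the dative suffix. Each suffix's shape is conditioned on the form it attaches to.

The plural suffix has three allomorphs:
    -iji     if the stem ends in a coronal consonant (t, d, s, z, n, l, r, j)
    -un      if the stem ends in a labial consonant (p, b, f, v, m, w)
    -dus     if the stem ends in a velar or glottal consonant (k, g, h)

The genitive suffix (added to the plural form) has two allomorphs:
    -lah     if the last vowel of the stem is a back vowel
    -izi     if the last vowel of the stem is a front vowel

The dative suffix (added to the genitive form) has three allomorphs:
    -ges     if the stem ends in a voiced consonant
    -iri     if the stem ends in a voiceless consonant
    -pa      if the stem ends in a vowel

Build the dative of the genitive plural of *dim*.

dimunlahiri

Since the final consonant of *dim* is /m/ (labial), it takes -un, giving *dimun*.
The plural form *dimun*: last vowel = /u/, a back vowel → -lah → *dimunlah*.
The genitive form *dimunlah*: final sound = /h/, a voiceless consonant → -iri → *dimunlahiri*.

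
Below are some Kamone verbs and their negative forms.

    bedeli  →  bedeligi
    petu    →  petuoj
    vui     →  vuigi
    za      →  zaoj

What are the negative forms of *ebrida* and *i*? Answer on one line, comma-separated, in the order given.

The suffix is conditioned by the last vowel: -gi when the last vowel of the stem is a front vowel (*bedeli*, *vui*); -oj when the last vowel of the stem is a back vowel (*petu*, *za*).
*ebrida* — last vowel /a/ (a back vowel) → -oj → *ebridaoj*.
Since the last vowel of *i* is /i/ (a front vowel), it takes -gi, giving *igi*.

ebridaoj, igi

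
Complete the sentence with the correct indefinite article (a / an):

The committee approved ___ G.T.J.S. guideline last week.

a

The indefinite article is chosen by the initial *sound* of the following word, not its spelling.
The initialism *G.T.J.S.* is read letter by letter; the first letter, G, is pronounced /dʒiː/, which begins with a consonant sound.
So the article is *a*: The committee approved a G.T.J.S. guideline last week.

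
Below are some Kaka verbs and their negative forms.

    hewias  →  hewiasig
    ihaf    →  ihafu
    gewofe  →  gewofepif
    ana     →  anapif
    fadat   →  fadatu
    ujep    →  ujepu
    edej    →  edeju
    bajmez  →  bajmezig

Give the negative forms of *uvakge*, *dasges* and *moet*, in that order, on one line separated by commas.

uvakgepif, dasgesig, moetu

Looking at the final sound of each stem: -ig when the stem ends in a sibilant (*hewias*, *bajmez*); -u when the stem ends in a non-sibilant consonant (*ihaf*, *fadat*, *ujep*, *edej*); -pif when the stem ends in a vowel (*gewofe*, *ana*).
*uvakge*: final sound = /e/, a vowel → -pif → *uvakgepif*.
*dasges*: final sound = /s/, a sibilant → -ig → *dasgesig*.
The final sound of *moet* is /t/, which is a non-sibilant consonant, so the suffix is -u, giving *moetu*.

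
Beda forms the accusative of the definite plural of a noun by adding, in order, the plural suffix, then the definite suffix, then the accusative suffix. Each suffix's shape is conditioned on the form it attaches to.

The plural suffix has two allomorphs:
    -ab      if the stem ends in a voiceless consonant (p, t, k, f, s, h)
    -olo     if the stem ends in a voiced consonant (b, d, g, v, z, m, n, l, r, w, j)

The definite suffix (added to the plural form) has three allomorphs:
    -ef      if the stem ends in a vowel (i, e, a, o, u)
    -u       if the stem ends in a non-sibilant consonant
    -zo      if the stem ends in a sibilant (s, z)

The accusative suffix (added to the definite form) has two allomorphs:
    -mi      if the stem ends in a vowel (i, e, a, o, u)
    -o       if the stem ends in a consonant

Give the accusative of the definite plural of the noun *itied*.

itiedoloefo

Since the final consonant of *itied* is /d/ (voiced), it takes -olo, giving *itiedolo*.
The final sound of the plural form *itiedolo* is /o/, which is a vowel, so the definite suffix is -ef, giving *itiedoloef*.
The definite form *itiedoloef* — final sound /f/ (a consonant) → -o → *itiedoloefo*.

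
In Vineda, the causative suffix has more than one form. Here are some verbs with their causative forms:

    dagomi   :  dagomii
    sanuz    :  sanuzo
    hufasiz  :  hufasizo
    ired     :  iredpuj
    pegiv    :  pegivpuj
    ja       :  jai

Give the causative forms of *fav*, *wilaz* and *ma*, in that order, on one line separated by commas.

favpuj, wilazo, mai

Looking at the final sound of each stem: -o when the stem ends in a sibilant (*sanuz*, *hufasiz*); -puj when the stem ends in a non-sibilant consonant (*ired*, *pegiv*); -i when the stem ends in a vowel (*dagomi*, *ja*).
*fav* — final sound /v/ (a non-sibilant consonant) → -puj → *favpuj*.
*wilaz* — final sound /z/ (a sibilant) → -o → *wilazo*.
*ma*: final sound = /a/, a vowel → -i → *mai*.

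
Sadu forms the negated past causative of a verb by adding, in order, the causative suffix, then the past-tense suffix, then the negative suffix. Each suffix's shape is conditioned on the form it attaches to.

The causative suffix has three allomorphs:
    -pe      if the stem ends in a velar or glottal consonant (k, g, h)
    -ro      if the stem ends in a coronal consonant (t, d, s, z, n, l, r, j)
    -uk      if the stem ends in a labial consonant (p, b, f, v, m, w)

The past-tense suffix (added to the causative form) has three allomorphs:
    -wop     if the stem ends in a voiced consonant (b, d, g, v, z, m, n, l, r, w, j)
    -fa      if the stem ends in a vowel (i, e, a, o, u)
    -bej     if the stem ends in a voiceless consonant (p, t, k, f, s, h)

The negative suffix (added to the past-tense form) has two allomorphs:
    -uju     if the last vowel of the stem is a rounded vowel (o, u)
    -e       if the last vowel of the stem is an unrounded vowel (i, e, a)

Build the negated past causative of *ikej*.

*ikej* — final consonant /j/ (coronal) → -ro → *ikejro*.
The causative form *ikejro* — final sound /o/ (a vowel) → -fa → *ikejrofa*.
The past-tense form *ikejrofa* — last vowel /a/ (an unrounded vowel) → -e → *ikejrofae*.

ikejrofae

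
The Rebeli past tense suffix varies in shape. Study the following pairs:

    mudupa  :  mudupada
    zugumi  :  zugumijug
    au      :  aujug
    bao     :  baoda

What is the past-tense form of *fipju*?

fipjujug

The alternation tracks the last vowel of the stem — -jug when the last vowel of the stem is a high vowel (*zugumi*, *au*); -da when the last vowel of the stem is a non-high vowel (*mudupa*, *bao*).
The last vowel of *fipju* is /u/, which is a high vowel, so the suffix is -jug, giving *fipjujug*.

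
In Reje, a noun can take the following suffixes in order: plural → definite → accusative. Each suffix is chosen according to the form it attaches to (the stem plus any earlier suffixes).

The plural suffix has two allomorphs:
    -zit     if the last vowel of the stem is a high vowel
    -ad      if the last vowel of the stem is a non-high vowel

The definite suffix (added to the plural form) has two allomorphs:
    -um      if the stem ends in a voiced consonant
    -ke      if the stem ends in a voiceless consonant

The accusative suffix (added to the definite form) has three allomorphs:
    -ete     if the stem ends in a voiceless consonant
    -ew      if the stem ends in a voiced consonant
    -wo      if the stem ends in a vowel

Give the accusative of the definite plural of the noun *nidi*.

nidizitkewo

The last vowel of *nidi* is /i/, which is a high vowel, so the plural suffix is -zit, giving *nidizit*.
Since the final consonant of the plural form *nidizit* is /t/ (voiceless), it takes -ke, giving *nidizitke*.
The definite form *nidizitke*: final sound = /e/, a vowel → -wo → *nidizitkewo*.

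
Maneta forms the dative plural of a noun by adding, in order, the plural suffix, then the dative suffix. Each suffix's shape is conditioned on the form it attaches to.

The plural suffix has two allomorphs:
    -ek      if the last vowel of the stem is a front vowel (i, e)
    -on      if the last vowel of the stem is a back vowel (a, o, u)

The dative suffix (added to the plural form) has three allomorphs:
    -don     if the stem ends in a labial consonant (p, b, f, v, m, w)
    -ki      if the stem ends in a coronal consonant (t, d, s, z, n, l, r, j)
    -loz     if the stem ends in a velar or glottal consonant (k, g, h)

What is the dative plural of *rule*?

ruleekloz

*rule*: last vowel = /e/, a front vowel → -ek → *ruleek*.
The final consonant of the plural form *ruleek* is /k/, which is velar/glottal, so the dative suffix is -loz, giving *ruleekloz*.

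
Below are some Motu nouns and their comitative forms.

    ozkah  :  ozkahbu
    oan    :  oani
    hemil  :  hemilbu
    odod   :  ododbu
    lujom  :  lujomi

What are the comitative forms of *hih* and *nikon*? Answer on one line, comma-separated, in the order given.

Looking at the final consonant of each stem: -i when the stem ends in a nasal (*oan*, *lujom*); -bu when the stem ends in a non-nasal consonant (*ozkah*, *hemil*, *odod*).
*hih* — final consonant /h/ (non-nasal) → -bu → *hihbu*.
*nikon* — final consonant /n/ (a nasal) → -i → *nikoni*.

hihbu, nikoni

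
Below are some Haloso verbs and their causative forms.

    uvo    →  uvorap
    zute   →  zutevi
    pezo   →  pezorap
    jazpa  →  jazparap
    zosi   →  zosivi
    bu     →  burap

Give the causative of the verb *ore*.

orevi

The alternation tracks the last vowel of the stem — -vi when the last vowel of the stem is a front vowel (*zute*, *zosi*); -rap when the last vowel of the stem is a back vowel (*uvo*, *pezo*, *jazpa*, *bu*).
Since the last vowel of *ore* is /e/ (a front vowel), it takes -vi, giving *orevi*.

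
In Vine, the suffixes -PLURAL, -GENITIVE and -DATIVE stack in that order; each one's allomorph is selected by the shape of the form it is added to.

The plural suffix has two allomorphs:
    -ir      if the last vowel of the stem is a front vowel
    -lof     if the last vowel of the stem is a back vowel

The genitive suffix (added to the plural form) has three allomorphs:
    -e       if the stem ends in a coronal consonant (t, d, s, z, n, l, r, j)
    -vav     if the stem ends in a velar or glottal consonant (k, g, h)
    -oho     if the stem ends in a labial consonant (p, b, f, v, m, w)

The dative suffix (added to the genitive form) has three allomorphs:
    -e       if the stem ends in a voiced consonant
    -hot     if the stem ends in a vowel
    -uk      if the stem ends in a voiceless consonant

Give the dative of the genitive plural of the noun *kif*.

kifirehot

*kif* — last vowel /i/ (a front vowel) → -ir → *kifir*.
The final consonant of the plural form *kifir* is /r/, which is coronal, so the genitive suffix is -e, giving *kifire*.
The genitive form *kifire* — final sound /e/ (a vowel) → -hot → *kifirehot*.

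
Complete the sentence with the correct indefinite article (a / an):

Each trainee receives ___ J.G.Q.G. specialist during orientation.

a

The indefinite article is chosen by the initial *sound* of the following word, not its spelling.
The initialism *J.G.Q.G.* is read letter by letter; the first letter, J, is pronounced /dʒeɪ/, which begins with a consonant sound.
So the article is *a*: Each trainee receives a J.G.Q.G. specialist during orientation.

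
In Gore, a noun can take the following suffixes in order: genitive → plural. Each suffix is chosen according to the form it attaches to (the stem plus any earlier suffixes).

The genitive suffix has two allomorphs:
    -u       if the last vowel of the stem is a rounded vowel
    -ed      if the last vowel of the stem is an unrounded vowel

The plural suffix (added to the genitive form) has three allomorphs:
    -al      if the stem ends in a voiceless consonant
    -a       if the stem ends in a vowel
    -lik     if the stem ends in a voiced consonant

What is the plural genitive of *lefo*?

*lefo*: last vowel = /o/, a rounded vowel → -u → *lefou*.
The final sound of the genitive form *lefou* is /u/, which is a vowel, so the plural suffix is -a, giving *lefoua*.

lefoua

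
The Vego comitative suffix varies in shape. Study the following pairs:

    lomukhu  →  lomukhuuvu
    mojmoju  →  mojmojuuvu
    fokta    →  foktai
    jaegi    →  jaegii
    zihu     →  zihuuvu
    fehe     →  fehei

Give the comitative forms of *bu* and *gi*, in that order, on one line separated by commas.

The suffix is conditioned by the last vowel: -uvu when the last vowel of the stem is a rounded vowel (*lomukhu*, *mojmoju*, *zihu*); -i when the last vowel of the stem is an unrounded vowel (*fokta*, *jaegi*, *fehe*).
The last vowel of *bu* is /u/, which is a rounded vowel, so the suffix is -uvu, giving *buuvu*.
Since the last vowel of *gi* is /i/ (an unrounded vowel), it takes -i, giving *gii*.

buuvu, gii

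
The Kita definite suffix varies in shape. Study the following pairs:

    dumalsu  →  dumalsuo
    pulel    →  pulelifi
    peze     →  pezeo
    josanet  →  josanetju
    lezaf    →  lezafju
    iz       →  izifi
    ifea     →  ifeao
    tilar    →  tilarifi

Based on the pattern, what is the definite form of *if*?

ifju

The alternation tracks the final sound of the stem — -ju when the stem ends in a voiceless consonant (*josanet*, *lezaf*); -ifi when the stem ends in a voiced consonant (*pulel*, *iz*, *tilar*); -o when the stem ends in a vowel (*dumalsu*, *peze*, *ifea*).
*if*: final sound = /f/, a voiceless consonant → -ju → *ifju*.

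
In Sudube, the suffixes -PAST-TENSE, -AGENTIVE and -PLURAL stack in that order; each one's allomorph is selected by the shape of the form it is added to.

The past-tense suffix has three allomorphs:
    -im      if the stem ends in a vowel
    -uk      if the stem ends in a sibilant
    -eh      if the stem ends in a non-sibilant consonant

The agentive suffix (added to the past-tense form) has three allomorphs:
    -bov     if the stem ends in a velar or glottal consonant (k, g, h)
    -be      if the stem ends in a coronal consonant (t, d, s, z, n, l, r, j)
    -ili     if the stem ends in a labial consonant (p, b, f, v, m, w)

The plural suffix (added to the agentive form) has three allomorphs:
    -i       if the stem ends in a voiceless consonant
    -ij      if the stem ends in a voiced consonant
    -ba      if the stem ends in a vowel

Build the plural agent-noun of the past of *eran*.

*eran*: final sound = /n/, a non-sibilant consonant → -eh → *eraneh*.
The past-tense form *eraneh*: final consonant = /h/, velar/glottal → -bov → *eranehbov*.
The agentive form *eranehbov*: final sound = /v/, a voiced consonant → -ij → *eranehbovij*.

eranehbovij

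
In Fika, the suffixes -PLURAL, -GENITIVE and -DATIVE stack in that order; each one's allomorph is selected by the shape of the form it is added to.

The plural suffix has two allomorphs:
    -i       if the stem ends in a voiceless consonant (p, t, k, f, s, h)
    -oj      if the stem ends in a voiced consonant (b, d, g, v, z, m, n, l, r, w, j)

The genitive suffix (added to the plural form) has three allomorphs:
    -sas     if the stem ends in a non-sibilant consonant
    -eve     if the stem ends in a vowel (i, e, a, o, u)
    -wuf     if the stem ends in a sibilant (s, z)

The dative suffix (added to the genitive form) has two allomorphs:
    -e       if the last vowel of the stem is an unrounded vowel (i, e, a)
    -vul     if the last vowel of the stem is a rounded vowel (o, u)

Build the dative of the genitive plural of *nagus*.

nagusievee

The final consonant of *nagus* is /s/, which is voiceless, so the plural suffix is -i, giving *nagusi*.
The final sound of the plural form *nagusi* is /i/, which is a vowel, so the genitive suffix is -eve, giving *nagusieve*.
Since the last vowel of the genitive form *nagusieve* is /e/ (an unrounded vowel), it takes -e, giving *nagusievee*.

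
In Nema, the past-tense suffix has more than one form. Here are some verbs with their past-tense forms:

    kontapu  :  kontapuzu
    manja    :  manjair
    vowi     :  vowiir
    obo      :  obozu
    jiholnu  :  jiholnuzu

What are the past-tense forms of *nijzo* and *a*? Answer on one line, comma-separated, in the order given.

nijzozu, air

Looking at the last vowel of each stem: -zu when the last vowel of the stem is a rounded vowel (*kontapu*, *obo*, *jiholnu*); -ir when the last vowel of the stem is an unrounded vowel (*manja*, *vowi*).
The last vowel of *nijzo* is /o/, which is a rounded vowel, so the suffix is -zu, giving *nijzozu*.
Since the last vowel of *a* is /a/ (an unrounded vowel), it takes -ir, giving *air*.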